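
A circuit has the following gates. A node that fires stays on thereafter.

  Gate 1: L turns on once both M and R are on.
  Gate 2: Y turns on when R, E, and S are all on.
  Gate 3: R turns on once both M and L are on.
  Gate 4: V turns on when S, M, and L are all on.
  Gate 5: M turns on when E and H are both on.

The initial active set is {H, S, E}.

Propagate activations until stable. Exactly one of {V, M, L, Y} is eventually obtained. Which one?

E and H are on, so M turns on (Gate 5).
Y would need R, E, and S (Gate 2), but R never turns on. V would need S, M, and L (Gate 4), but L never turns on. L would need M and R (Gate 1), but R never turns on.

M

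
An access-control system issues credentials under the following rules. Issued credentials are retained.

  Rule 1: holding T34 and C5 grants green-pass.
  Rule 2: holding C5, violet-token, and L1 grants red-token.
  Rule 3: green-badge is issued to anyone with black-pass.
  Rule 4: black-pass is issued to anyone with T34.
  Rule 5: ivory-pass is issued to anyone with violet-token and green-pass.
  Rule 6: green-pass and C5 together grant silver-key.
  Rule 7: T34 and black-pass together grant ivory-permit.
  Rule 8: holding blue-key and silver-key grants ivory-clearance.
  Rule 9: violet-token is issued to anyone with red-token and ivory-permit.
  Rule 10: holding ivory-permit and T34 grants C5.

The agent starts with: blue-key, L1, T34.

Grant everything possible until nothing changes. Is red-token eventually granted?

No

red-token would need C5, violet-token, and L1 (Rule 2), but violet-token is never granted.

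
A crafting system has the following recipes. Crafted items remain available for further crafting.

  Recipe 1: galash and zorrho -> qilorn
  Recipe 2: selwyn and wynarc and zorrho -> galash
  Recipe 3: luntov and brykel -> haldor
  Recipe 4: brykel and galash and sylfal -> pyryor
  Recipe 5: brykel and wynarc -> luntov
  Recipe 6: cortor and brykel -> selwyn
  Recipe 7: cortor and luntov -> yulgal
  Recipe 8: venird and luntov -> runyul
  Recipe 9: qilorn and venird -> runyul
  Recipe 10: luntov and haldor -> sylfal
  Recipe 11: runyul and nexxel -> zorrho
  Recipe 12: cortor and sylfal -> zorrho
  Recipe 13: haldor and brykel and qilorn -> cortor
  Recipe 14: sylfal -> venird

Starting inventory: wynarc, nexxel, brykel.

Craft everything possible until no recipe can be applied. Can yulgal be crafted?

No

yulgal would need cortor and luntov (Recipe 7), but cortor is never obtained.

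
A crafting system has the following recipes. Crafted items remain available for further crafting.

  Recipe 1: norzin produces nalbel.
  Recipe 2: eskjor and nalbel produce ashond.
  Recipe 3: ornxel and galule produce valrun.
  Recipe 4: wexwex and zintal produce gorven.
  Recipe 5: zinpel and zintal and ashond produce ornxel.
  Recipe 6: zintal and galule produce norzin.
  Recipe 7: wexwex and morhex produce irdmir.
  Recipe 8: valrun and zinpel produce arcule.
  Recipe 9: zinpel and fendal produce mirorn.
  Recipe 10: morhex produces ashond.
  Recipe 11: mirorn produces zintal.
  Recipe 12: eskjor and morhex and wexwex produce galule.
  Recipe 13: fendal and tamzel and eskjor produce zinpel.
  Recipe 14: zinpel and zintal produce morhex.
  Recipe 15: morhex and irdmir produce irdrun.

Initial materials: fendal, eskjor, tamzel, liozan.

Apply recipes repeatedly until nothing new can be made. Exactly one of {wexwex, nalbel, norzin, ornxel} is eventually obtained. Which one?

ornxel

fendal and tamzel and eskjor → zinpel (Recipe 13).
zinpel and fendal → mirorn (Recipe 9).
Using Recipe 11, mirorn makes zintal.
zinpel and zintal → morhex (Recipe 14).
Using Recipe 10, morhex makes ashond.
zinpel and zintal and ashond → ornxel (Recipe 5).
norzin would need zintal and galule (Recipe 6), but galule is never obtained. nalbel would need norzin (Recipe 1), but norzin is never obtained. No rule produces wexwex, and it is not given.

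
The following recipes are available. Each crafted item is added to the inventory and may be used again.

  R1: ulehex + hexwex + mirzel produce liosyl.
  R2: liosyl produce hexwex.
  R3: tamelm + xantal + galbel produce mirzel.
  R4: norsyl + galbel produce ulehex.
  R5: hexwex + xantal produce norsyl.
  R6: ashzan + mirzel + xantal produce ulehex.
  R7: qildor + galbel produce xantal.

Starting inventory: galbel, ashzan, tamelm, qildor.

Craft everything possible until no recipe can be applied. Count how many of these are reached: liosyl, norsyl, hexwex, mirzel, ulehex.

2

qildor + galbel → xantal (R7).
tamelm + xantal + galbel → mirzel (R3).
ashzan + mirzel + xantal → ulehex (R6).
liosyl would need ulehex, hexwex, and mirzel (R1), but hexwex is never obtained.
norsyl would need hexwex and xantal (R5), but hexwex is never obtained.
hexwex would need liosyl (R2), but liosyl is never obtained.
mirzel: reached.
ulehex: reached.
Reached: mirzel and ulehex — 2 of the 5.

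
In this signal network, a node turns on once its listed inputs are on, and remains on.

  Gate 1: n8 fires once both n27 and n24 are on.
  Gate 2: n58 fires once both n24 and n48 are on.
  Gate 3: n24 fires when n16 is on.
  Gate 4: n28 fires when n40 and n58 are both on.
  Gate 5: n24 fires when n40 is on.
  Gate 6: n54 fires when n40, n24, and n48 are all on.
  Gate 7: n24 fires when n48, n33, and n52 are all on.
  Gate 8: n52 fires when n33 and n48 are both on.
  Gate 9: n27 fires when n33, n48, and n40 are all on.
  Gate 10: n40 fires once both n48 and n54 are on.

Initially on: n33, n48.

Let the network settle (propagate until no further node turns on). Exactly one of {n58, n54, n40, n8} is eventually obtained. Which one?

n33 and n48 are on, so n52 fires (Gate 8).
n48, n33, and n52 are on, so n24 fires (Gate 7).
n24 and n48 are on, so n58 fires (Gate 2).
n40 would need n48 and n54 (Gate 10), but n54 never turns on. n8 would need n27 and n24 (Gate 1), but n27 never turns on. n54 would need n40, n24, and n48 (Gate 6), but n40 never turns on.

n58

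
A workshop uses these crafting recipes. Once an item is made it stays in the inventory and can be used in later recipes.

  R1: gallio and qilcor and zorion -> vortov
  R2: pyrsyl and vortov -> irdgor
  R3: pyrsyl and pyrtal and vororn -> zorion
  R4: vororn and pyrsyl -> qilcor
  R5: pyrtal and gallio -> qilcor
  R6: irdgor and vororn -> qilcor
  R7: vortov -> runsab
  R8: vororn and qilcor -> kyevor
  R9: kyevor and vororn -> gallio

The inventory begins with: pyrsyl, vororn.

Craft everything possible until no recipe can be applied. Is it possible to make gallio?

Yes

Using R4, vororn and pyrsyl make qilcor.
Using R8, vororn and qilcor make kyevor.
Using R9, kyevor and vororn make gallio.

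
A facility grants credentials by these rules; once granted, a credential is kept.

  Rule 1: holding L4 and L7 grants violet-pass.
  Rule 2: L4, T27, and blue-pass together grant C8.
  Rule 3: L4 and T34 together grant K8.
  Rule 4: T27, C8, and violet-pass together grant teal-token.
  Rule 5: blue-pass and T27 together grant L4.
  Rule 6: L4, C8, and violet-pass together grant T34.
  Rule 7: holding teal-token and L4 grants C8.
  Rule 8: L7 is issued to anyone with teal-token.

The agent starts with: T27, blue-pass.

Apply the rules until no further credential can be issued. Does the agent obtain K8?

K8 would need L4 and T34 (Rule 3), but T34 is never granted.

No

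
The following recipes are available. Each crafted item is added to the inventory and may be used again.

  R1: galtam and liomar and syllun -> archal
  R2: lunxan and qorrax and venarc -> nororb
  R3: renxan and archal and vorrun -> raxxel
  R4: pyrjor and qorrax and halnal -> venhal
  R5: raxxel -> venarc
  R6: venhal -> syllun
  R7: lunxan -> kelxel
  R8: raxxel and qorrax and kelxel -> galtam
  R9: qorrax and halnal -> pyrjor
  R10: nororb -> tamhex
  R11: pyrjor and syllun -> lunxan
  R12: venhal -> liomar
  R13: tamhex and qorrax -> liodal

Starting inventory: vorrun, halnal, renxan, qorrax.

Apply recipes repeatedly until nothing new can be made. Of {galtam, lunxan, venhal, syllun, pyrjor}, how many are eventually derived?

Using R9, qorrax and halnal make pyrjor.
Using R4, pyrjor, qorrax, and halnal make venhal.
venhal -> syllun (R6).
pyrjor and syllun -> lunxan (R11).
galtam would need raxxel, qorrax, and kelxel (R8), but raxxel is never obtained.
lunxan: reached.
venhal: reached.
syllun: reached.
pyrjor: reached.
Reached: lunxan, venhal, syllun, and pyrjor — 4 of the 5.

4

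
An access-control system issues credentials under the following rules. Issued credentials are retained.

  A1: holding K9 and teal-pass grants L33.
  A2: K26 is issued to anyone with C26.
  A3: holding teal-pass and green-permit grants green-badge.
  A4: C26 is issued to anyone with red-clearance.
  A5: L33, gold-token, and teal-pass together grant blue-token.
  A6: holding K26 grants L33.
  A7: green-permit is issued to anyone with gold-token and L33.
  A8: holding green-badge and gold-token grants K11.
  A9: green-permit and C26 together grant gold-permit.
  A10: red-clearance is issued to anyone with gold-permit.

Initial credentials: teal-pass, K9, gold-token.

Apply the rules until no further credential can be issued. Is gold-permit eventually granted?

No

gold-permit would need green-permit and C26 (A9), but C26 is never granted.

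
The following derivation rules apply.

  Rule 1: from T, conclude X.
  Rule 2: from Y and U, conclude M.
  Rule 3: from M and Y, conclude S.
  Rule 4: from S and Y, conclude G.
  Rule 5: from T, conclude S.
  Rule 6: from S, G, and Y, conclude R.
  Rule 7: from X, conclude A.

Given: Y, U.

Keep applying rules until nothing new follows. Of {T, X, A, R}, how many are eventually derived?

1

From Y and U, Rule 2 gives M.
M and Y hold, so S follows (Rule 3).
S and Y hold, so G follows (Rule 4).
From S, G, and Y, Rule 6 gives R.
No rule produces T, and it is not given.
X would need T (Rule 1), but T is never established.
A would need X (Rule 7), but X is never established.
R: reached.
Reached: R — 1 of the 4.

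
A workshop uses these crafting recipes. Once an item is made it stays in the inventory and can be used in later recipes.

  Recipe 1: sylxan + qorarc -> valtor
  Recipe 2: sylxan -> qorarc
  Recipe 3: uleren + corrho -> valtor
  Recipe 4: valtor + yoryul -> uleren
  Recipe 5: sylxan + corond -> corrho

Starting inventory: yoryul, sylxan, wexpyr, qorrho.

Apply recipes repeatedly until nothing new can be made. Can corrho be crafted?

corrho would need sylxan and corond (Recipe 5), but corond is never obtained.

No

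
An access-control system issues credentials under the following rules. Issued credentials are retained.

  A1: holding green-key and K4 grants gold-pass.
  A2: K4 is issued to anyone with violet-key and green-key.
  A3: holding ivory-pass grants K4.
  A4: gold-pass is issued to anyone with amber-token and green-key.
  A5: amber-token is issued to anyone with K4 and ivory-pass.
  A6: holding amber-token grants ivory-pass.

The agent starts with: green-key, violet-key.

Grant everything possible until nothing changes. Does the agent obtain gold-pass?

Yes

Holding violet-key and green-key grants K4 (A2).
Holding green-key and K4 grants gold-pass (A1).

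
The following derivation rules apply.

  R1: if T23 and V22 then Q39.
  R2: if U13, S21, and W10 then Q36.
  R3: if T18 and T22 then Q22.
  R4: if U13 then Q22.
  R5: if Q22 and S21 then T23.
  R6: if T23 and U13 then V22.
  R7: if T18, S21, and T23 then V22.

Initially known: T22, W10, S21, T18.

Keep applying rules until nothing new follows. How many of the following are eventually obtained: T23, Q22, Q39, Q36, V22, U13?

4

From T18 and T22, R3 gives Q22.
From Q22 and S21, R5 gives T23.
From T18, S21, and T23, R7 gives V22.
T23 and V22 hold, so Q39 follows (R1).
T23: reached.
Q22: reached.
Q39: reached.
Q36 would need U13, S21, and W10 (R2), but U13 is never established.
V22: reached.
No rule produces U13, and it is not given.
Reached: T23, Q22, Q39, and V22 — 4 of the 6.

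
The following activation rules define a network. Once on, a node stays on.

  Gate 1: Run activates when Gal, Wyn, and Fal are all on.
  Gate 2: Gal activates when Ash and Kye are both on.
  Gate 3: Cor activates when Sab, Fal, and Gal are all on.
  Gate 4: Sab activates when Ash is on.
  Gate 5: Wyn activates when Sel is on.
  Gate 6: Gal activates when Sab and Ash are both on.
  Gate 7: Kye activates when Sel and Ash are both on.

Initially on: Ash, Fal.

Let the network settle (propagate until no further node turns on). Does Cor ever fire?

Yes

Ash is on, so Sab activates (Gate 4).
Gate 6: Sab and Ash on → Gal on.
Sab, Fal, and Gal are on, so Cor activates (Gate 3).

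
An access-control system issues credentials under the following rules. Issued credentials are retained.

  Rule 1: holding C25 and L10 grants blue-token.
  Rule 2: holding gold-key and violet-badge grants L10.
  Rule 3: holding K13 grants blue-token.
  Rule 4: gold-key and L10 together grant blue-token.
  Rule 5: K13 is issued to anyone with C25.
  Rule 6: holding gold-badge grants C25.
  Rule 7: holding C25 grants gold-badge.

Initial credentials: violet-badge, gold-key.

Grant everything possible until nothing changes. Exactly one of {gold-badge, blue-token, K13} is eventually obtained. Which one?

blue-token

Holding gold-key and violet-badge grants L10 (Rule 2).
Holding gold-key and L10 grants blue-token (Rule 4).
K13 would need C25 (Rule 5), but C25 is never granted. gold-badge would need C25 (Rule 7), but C25 is never granted.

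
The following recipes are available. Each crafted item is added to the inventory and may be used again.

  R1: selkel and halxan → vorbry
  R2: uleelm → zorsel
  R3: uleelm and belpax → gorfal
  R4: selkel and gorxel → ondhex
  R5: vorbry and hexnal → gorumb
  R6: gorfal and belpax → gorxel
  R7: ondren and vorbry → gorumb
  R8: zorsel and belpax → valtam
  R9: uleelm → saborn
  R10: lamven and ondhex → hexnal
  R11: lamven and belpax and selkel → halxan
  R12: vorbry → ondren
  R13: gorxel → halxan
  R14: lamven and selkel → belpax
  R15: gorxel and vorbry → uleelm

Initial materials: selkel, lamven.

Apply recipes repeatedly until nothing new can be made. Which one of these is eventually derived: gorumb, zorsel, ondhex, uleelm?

lamven and selkel → belpax (R14).
lamven and belpax and selkel → halxan (R11).
selkel and halxan → vorbry (R1).
vorbry → ondren (R12).
Using R7, ondren and vorbry make gorumb.
zorsel would need uleelm (R2), but uleelm is never obtained. ondhex would need selkel and gorxel (R4), but gorxel is never obtained. uleelm would need gorxel and vorbry (R15), but gorxel is never obtained.

gorumb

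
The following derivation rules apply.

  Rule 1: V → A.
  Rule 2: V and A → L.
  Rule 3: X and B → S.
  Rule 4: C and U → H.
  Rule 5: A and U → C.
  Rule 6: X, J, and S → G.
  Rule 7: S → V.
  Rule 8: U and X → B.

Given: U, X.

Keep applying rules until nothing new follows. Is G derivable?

G would need X, J, and S (Rule 6), but J is never established.

No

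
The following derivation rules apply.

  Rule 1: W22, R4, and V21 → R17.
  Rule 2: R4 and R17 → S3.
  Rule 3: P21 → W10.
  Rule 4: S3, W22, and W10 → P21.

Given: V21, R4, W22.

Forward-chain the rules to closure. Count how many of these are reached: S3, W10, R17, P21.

From W22, R4, and V21, Rule 1 gives R17.
R4 and R17 hold, so S3 follows (Rule 2).
S3: reached.
W10 would need P21 (Rule 3), but P21 is never established.
R17: reached.
P21 would need S3, W22, and W10 (Rule 4), but W10 is never established.
Reached: S3 and R17 — 2 of the 4.

2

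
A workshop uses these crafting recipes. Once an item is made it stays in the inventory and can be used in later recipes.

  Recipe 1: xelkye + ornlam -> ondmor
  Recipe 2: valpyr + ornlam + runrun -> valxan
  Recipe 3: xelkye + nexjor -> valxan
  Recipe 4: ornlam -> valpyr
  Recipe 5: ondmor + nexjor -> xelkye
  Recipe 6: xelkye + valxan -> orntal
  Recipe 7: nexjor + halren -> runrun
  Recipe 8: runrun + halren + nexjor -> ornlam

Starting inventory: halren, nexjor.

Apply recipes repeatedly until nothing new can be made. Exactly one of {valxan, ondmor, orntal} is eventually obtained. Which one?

valxan

nexjor + halren -> runrun (Recipe 7).
runrun + halren + nexjor -> ornlam (Recipe 8).
Using Recipe 4, ornlam makes valpyr.
valpyr + ornlam + runrun -> valxan (Recipe 2).
ondmor would need xelkye and ornlam (Recipe 1), but xelkye is never obtained. orntal would need xelkye and valxan (Recipe 6), but xelkye is never obtained.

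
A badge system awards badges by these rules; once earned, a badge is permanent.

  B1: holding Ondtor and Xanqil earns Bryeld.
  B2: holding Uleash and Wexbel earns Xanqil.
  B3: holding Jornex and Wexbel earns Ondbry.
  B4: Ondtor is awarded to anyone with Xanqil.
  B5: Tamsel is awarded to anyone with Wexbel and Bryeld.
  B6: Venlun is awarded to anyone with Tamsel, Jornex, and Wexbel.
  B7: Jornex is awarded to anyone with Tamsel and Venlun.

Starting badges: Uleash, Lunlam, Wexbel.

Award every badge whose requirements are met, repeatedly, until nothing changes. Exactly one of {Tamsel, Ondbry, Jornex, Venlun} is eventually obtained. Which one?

Tamsel

With Uleash and Wexbel, Xanqil is earned (B2).
With Xanqil, Ondtor is earned (B4).
With Ondtor and Xanqil, Bryeld is earned (B1).
With Wexbel and Bryeld, Tamsel is earned (B5).
Jornex would need Tamsel and Venlun (B7), but Venlun is never earned. Venlun would need Tamsel, Jornex, and Wexbel (B6), but Jornex is never earned. Ondbry would need Jornex and Wexbel (B3), but Jornex is never earned.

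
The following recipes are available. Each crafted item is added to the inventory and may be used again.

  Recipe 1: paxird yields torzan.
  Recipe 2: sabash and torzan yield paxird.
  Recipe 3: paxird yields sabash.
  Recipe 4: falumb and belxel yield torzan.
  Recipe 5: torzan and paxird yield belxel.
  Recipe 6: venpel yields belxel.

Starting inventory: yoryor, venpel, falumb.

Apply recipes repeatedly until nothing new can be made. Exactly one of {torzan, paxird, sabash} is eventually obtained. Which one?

torzan

Using Recipe 6, venpel makes belxel.
falumb and belxel → torzan (Recipe 4).
sabash would need paxird (Recipe 3), but paxird is never obtained. paxird would need sabash and torzan (Recipe 2), but sabash is never obtained.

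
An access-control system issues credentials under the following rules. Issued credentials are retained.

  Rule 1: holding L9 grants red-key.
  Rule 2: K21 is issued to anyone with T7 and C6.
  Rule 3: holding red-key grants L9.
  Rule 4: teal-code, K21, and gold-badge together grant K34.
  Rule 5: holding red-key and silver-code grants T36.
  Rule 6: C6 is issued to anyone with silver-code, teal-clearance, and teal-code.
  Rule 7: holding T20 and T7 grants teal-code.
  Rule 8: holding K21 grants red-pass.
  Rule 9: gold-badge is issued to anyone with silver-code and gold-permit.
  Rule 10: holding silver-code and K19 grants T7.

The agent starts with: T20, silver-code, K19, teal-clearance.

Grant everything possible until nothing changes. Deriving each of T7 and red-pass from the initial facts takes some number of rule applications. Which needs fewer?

T7

T7: Holding silver-code and K19 grants T7 (Rule 10). [1 rule application]
red-pass: Holding silver-code and K19 grants T7 (Rule 10). Holding T20 and T7 grants teal-code (Rule 7). Holding silver-code, teal-clearance, and teal-code grants C6 (Rule 6). Holding T7 and C6 grants K21 (Rule 2). Holding K21 grants red-pass (Rule 8). [5 rule applications]
T7 needs fewer.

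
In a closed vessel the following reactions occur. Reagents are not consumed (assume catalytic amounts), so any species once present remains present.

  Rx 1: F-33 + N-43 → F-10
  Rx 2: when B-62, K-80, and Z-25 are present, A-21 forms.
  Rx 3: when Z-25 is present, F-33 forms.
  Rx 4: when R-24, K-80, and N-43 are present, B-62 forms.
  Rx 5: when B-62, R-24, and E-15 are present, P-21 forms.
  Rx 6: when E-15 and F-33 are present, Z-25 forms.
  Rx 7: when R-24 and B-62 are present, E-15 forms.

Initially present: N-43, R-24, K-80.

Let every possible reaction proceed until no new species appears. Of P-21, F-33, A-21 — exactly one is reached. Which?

R-24, K-80, and N-43 present → B-62 forms (Rx 4).
R-24 and B-62 present → E-15 forms (Rx 7).
B-62, R-24, and E-15 present → P-21 forms (Rx 5).
F-33 would need Z-25 (Rx 3), but Z-25 never forms. A-21 would need B-62, K-80, and Z-25 (Rx 2), but Z-25 never forms.

P-21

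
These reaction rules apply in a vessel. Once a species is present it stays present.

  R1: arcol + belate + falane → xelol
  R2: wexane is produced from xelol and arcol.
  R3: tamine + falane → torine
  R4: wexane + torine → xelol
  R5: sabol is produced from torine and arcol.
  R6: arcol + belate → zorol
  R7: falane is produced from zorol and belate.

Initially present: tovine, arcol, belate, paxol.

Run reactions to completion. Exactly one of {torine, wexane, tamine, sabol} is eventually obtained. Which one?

wexane

arcol and belate present → zorol forms (R6).
zorol and belate present → falane forms (R7).
arcol, belate, and falane present → xelol forms (R1).
xelol and arcol present → wexane forms (R2).
No rule produces tamine, and it is not given. sabol would need torine and arcol (R5), but torine never forms. torine would need tamine and falane (R3), but tamine never forms.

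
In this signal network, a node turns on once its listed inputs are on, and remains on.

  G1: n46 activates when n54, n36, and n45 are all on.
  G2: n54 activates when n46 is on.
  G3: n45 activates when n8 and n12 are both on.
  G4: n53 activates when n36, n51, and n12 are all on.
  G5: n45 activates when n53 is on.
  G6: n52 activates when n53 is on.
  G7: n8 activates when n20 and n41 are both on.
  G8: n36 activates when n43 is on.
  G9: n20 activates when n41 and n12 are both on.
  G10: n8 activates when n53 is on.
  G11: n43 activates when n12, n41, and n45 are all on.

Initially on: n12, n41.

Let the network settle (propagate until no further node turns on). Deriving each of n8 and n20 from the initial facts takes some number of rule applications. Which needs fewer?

n20

n20: n41 and n12 are on, so n20 activates (G9). [1 rule application]
n8: n41 and n12 are on, so n20 activates (G9). n20 and n41 are on, so n8 activates (G7). [2 rule applications]
n20 needs fewer.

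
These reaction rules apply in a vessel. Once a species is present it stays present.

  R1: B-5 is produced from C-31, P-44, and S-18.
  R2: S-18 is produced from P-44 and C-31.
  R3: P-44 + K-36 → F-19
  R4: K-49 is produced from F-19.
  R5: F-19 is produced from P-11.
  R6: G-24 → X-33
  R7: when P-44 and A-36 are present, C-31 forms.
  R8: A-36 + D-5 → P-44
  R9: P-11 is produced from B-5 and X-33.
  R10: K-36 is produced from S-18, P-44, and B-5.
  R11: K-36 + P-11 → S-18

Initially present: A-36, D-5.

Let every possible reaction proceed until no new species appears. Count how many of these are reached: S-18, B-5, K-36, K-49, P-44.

5

A-36 and D-5 present → P-44 forms (R8).
P-44 and A-36 present → C-31 forms (R7).
P-44 and C-31 present → S-18 forms (R2).
C-31, P-44, and S-18 present → B-5 forms (R1).
S-18, P-44, and B-5 present → K-36 forms (R10).
P-44 and K-36 present → F-19 forms (R3).
F-19 present → K-49 forms (R4).
S-18: reached.
B-5: reached.
K-36: reached.
K-49: reached.
P-44: reached.
All 5 are reached.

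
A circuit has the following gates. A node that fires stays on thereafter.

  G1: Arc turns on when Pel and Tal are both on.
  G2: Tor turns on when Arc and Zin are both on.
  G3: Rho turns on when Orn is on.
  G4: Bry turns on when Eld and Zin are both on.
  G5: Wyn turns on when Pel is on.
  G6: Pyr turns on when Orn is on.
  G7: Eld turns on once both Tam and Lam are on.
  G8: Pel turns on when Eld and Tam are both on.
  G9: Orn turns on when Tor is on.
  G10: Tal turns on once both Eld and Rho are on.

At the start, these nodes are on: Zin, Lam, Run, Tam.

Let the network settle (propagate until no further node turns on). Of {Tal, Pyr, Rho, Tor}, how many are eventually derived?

0

Tal would need Eld and Rho (G10), but Rho never turns on.
Pyr would need Orn (G6), but Orn never turns on.
Rho would need Orn (G3), but Orn never turns on.
Tor would need Arc and Zin (G2), but Arc never turns on.
None of the 4 are reached.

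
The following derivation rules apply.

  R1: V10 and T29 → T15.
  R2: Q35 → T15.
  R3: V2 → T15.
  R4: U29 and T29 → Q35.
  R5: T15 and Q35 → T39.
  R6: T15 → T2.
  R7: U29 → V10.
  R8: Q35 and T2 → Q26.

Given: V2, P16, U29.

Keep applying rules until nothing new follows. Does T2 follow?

Yes

From V2, R3 gives T15.
T15 holds, so T2 follows (R6).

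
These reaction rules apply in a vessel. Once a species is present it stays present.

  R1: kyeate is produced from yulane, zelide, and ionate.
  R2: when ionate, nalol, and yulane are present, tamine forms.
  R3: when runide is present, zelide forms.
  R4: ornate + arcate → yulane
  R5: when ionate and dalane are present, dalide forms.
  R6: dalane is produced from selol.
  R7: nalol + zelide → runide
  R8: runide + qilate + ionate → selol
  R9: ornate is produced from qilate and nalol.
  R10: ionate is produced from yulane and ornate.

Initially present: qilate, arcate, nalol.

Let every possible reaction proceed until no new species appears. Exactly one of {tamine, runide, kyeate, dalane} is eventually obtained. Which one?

qilate and nalol present → ornate forms (R9).
ornate and arcate present → yulane forms (R4).
yulane and ornate present → ionate forms (R10).
ionate, nalol, and yulane present → tamine forms (R2).
dalane would need selol (R6), but selol never forms. kyeate would need yulane, zelide, and ionate (R1), but zelide never forms. runide would need nalol and zelide (R7), but zelide never forms.

tamine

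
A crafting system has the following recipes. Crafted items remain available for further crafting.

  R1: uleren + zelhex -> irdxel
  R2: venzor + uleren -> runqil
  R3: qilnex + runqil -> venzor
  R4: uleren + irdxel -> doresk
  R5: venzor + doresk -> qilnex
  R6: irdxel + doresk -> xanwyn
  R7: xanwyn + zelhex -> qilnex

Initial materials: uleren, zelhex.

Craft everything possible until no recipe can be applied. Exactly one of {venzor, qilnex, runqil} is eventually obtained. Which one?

uleren + zelhex -> irdxel (R1).
Using R4, uleren and irdxel make doresk.
irdxel + doresk -> xanwyn (R6).
xanwyn + zelhex -> qilnex (R7).
runqil would need venzor and uleren (R2), but venzor is never obtained. venzor would need qilnex and runqil (R3), but runqil is never obtained.

qilnex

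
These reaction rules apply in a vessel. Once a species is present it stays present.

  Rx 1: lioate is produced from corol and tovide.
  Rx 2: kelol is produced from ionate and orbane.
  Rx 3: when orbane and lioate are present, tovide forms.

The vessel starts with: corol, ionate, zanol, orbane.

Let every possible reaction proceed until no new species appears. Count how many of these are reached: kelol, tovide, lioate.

ionate and orbane present → kelol forms (Rx 2).
kelol: reached.
tovide would need orbane and lioate (Rx 3), but lioate never forms.
lioate would need corol and tovide (Rx 1), but tovide never forms.
Reached: kelol — 1 of the 3.

1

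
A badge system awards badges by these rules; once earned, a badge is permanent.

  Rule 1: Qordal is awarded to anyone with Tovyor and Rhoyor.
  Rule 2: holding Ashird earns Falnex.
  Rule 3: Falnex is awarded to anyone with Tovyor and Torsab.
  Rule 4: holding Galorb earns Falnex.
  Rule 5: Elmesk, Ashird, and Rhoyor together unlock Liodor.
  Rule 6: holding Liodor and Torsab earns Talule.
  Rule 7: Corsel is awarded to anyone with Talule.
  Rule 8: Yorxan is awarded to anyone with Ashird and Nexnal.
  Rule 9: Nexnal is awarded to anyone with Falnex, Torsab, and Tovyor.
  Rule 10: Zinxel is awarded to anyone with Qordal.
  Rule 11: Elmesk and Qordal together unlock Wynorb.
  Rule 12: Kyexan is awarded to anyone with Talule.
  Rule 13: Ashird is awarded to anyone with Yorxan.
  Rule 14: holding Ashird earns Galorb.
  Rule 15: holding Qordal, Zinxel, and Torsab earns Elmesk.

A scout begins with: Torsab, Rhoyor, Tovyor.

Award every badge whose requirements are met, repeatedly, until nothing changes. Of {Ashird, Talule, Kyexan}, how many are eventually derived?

Ashird would need Yorxan (Rule 13), but Yorxan is never earned.
Talule would need Liodor and Torsab (Rule 6), but Liodor is never earned.
Kyexan would need Talule (Rule 12), but Talule is never earned.
None of the 3 are reached.

0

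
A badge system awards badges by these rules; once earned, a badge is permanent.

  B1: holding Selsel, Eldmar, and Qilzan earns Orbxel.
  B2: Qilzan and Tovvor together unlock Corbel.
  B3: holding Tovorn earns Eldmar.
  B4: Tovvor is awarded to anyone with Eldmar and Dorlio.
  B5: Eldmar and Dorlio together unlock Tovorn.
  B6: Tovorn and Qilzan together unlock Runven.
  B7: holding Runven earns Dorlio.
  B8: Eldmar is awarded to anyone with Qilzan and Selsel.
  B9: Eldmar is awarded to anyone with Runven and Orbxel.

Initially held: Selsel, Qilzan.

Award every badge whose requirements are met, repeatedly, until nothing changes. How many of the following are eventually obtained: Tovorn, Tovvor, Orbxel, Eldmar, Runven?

With Qilzan and Selsel, Eldmar is earned (B8).
With Selsel, Eldmar, and Qilzan, Orbxel is earned (B1).
Tovorn would need Eldmar and Dorlio (B5), but Dorlio is never earned.
Tovvor would need Eldmar and Dorlio (B4), but Dorlio is never earned.
Orbxel: reached.
Eldmar: reached.
Runven would need Tovorn and Qilzan (B6), but Tovorn is never earned.
Reached: Orbxel and Eldmar — 2 of the 5.

2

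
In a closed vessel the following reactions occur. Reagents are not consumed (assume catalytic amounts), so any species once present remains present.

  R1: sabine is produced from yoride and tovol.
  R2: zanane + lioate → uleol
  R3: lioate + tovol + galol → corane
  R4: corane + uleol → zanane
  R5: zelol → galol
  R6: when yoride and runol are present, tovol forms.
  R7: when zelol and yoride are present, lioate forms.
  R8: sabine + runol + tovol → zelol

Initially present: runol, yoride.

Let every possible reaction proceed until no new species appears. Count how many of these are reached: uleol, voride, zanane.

0

uleol would need zanane and lioate (R2), but zanane never forms.
No rule produces voride, and it is not given.
zanane would need corane and uleol (R4), but uleol never forms.
None of the 3 are reached.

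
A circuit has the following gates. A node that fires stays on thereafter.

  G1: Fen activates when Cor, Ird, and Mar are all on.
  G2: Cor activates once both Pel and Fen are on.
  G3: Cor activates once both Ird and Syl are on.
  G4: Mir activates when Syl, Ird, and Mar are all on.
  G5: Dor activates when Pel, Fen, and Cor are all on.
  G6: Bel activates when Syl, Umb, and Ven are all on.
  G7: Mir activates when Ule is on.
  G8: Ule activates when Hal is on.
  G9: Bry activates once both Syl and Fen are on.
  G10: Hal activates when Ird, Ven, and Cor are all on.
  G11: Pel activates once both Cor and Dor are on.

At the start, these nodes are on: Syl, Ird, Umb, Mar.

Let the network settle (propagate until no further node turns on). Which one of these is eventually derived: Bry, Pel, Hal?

Bry

Ird and Syl are on, so Cor activates (G3).
G1: Cor, Ird, and Mar on → Fen on.
Syl and Fen are on, so Bry activates (G9).
Pel would need Cor and Dor (G11), but Dor never turns on. Hal would need Ird, Ven, and Cor (G10), but Ven never turns on.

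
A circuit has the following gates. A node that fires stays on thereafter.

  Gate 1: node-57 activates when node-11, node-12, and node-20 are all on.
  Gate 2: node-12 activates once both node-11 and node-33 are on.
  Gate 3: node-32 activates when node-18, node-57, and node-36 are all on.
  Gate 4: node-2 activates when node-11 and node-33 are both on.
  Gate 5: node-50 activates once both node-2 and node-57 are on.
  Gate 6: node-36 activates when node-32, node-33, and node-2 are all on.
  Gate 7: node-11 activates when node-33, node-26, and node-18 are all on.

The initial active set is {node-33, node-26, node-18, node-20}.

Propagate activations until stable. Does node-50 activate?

Yes

node-33, node-26, and node-18 are on, so node-11 activates (Gate 7).
node-11 and node-33 are on, so node-2 activates (Gate 4).
node-11 and node-33 are on, so node-12 activates (Gate 2).
Gate 1: node-11, node-12, and node-20 on → node-57 on.
Gate 5: node-2 and node-57 on → node-50 on.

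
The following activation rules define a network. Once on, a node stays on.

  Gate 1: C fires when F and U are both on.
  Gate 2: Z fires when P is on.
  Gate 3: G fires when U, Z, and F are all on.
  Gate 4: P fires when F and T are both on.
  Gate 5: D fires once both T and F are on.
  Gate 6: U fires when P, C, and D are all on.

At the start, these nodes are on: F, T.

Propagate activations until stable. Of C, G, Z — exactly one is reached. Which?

Gate 4: F and T on → P on.
P is on, so Z fires (Gate 2).
G would need U, Z, and F (Gate 3), but U never turns on. C would need F and U (Gate 1), but U never turns on.

Z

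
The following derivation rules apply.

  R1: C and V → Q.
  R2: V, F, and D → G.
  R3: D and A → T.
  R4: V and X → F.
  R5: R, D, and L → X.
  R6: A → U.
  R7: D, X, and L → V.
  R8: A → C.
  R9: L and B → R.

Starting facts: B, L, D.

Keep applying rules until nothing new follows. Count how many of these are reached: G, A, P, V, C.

2

From L and B, R9 gives R.
From R, D, and L, R5 gives X.
D, X, and L hold, so V follows (R7).
V and X hold, so F follows (R4).
V, F, and D hold, so G follows (R2).
G: reached.
No rule produces A, and it is not given.
No rule produces P, and it is not given.
V: reached.
C would need A (R8), but A is never established.
Reached: G and V — 2 of the 5.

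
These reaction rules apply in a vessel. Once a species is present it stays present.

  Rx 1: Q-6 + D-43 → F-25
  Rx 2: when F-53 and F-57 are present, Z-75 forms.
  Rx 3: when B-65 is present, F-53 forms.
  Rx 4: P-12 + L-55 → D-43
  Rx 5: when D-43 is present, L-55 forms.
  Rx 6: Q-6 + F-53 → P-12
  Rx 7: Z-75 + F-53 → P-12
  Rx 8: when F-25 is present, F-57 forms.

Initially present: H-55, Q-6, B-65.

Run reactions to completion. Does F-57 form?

F-57 would need F-25 (Rx 8), but F-25 never forms.

No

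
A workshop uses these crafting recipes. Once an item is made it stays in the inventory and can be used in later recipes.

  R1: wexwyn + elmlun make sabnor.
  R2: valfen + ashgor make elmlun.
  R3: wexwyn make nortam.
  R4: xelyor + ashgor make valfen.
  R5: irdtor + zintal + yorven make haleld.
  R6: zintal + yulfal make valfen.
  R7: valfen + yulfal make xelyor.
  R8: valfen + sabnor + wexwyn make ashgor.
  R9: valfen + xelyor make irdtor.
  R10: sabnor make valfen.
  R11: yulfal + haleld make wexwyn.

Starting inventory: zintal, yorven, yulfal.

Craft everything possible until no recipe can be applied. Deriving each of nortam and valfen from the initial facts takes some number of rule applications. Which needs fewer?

valfen

valfen: Using R6, zintal and yulfal make valfen. [1 rule application]
nortam: Using R6, zintal and yulfal make valfen. valfen + yulfal → xelyor (R7). Using R9, valfen and xelyor make irdtor. Using R5, irdtor, zintal, and yorven make haleld. yulfal + haleld → wexwyn (R11). wexwyn → nortam (R3). [6 rule applications]
valfen needs fewer.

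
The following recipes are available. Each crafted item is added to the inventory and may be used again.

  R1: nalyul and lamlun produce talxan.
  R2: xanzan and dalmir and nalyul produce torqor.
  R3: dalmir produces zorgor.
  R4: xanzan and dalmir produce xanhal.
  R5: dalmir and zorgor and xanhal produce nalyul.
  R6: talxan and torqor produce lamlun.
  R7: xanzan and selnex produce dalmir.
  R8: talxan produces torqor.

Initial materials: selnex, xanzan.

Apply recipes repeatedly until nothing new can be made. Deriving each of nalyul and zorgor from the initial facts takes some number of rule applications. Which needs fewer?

zorgor

zorgor: Using R7, xanzan and selnex make dalmir. Using R3, dalmir makes zorgor. [2 rule applications]
nalyul: Using R7, xanzan and selnex make dalmir. Using R3, dalmir makes zorgor. xanzan and dalmir → xanhal (R4). Using R5, dalmir, zorgor, and xanhal make nalyul. [4 rule applications]
zorgor needs fewer.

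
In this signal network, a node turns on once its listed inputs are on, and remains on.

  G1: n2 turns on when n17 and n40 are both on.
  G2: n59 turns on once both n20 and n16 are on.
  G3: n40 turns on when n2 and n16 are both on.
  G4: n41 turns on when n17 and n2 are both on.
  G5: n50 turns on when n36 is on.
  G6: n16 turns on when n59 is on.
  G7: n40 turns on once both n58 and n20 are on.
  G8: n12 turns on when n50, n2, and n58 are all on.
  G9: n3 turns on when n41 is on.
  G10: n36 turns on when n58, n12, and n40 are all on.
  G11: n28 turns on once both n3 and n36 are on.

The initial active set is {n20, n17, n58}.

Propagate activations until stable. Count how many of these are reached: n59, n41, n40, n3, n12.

G7: n58 and n20 on → n40 on.
n17 and n40 are on, so n2 turns on (G1).
G4: n17 and n2 on → n41 on.
G9: n41 on → n3 on.
n59 would need n20 and n16 (G2), but n16 never turns on.
n41: reached.
n40: reached.
n3: reached.
n12 would need n50, n2, and n58 (G8), but n50 never turns on.
Reached: n41, n40, and n3 — 3 of the 5.

3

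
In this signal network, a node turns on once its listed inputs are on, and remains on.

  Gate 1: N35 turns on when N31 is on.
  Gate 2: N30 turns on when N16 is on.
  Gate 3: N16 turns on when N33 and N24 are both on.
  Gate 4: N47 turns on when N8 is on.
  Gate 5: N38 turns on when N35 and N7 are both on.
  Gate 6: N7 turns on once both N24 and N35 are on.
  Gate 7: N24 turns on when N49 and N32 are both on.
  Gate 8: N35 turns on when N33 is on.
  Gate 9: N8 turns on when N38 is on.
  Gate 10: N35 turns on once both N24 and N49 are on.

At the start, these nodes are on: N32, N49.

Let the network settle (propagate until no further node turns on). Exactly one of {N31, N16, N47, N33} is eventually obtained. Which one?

N47

Gate 7: N49 and N32 on → N24 on.
N24 and N49 are on, so N35 turns on (Gate 10).
N24 and N35 are on, so N7 turns on (Gate 6).
N35 and N7 are on, so N38 turns on (Gate 5).
N38 is on, so N8 turns on (Gate 9).
N8 is on, so N47 turns on (Gate 4).
N16 would need N33 and N24 (Gate 3), but N33 never turns on. No rule produces N31, and it is not given. No rule produces N33, and it is not given.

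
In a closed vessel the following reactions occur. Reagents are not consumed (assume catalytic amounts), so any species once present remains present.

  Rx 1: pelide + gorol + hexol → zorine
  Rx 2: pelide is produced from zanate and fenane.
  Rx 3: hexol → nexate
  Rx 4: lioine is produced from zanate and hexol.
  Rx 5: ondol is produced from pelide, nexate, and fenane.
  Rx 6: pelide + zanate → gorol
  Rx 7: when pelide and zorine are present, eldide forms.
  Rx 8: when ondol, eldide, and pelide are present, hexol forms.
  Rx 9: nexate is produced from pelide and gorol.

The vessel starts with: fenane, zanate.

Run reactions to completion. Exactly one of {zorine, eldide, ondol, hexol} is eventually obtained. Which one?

zanate and fenane present → pelide forms (Rx 2).
pelide and zanate present → gorol forms (Rx 6).
pelide and gorol present → nexate forms (Rx 9).
pelide, nexate, and fenane present → ondol forms (Rx 5).
zorine would need pelide, gorol, and hexol (Rx 1), but hexol never forms. hexol would need ondol, eldide, and pelide (Rx 8), but eldide never forms. eldide would need pelide and zorine (Rx 7), but zorine never forms.

ondol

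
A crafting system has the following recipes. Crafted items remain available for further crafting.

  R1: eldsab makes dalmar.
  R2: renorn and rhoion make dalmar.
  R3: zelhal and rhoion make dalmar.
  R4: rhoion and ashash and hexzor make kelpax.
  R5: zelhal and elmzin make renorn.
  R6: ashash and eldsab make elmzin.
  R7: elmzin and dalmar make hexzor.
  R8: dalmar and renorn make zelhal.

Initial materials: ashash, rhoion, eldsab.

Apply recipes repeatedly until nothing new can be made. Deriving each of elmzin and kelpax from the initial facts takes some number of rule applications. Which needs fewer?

elmzin: Using R6, ashash and eldsab make elmzin. [1 rule application]
kelpax: Using R6, ashash and eldsab make elmzin. eldsab → dalmar (R1). elmzin and dalmar → hexzor (R7). rhoion and ashash and hexzor → kelpax (R4). [4 rule applications]
elmzin needs fewer.

elmzin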